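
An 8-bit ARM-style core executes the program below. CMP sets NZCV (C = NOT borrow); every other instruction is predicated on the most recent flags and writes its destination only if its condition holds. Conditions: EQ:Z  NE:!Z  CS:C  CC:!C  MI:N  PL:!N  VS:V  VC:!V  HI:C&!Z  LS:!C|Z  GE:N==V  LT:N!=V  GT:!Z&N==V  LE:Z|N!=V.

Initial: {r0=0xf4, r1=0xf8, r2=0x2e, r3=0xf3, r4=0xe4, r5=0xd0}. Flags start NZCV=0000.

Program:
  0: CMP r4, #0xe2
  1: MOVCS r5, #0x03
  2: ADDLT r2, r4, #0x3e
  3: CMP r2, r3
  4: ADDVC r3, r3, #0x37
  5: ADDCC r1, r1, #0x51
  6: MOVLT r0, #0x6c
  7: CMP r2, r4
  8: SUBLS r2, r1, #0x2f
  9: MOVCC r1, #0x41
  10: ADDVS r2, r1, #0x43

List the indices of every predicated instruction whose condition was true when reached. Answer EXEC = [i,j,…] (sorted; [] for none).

[0] flags=0010 → (cmp)
[1] flags=0010 CS?T → r5=0x03
[2] flags=0010 LT?F → skip
[3] flags=0000 → (cmp)
[4] flags=0000 VC?T → r3=0x2a
[5] flags=0000 CC?T → r1=0x49
[6] flags=0000 LT?F → skip
[7] flags=0000 → (cmp)
[8] flags=0000 LS?T → r2=0x1a
[9] flags=0000 CC?T → r1=0x41
[10] flags=0000 VS?F → skip

EXEC = [1,4,5,8,9]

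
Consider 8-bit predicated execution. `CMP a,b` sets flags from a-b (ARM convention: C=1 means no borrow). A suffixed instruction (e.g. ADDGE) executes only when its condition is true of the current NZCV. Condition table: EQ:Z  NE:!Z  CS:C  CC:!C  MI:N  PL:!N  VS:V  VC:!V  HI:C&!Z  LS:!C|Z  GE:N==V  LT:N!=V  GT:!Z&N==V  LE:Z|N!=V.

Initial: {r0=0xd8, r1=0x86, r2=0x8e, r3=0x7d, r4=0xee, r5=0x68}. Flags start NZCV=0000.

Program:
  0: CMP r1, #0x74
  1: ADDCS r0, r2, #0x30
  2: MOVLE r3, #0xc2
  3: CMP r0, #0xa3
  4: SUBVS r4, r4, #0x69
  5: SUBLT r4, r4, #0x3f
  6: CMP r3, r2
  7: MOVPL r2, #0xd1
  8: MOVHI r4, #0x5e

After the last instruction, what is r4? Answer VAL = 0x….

0: ✓ CMP  NZCV=0011
1: ✓ ADDCS  r0←0xbe
2: ✓ MOVLE  r3←0xc2
3: ✓ CMP  NZCV=0010
4: · SUBVS
5: · SUBLT
6: ✓ CMP  NZCV=0010
7: ✓ MOVPL  r2←0xd1
8: ✓ MOVHI  r4←0x5e

VAL = 0x5e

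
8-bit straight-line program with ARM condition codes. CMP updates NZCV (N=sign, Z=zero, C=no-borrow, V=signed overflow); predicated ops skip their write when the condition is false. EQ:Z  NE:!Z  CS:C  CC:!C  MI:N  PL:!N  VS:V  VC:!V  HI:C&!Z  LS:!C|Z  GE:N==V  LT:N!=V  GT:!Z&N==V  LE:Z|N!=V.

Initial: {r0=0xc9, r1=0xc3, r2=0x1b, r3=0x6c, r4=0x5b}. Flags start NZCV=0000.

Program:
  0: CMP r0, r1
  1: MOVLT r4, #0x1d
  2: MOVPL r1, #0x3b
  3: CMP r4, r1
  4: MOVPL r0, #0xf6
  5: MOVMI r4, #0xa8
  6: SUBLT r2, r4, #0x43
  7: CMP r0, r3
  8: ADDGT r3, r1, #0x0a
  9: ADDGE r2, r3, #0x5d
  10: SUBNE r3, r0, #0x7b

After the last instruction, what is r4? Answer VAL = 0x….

[0] flags=0010 → (cmp)
[1] flags=0010 LT?F → skip
[2] flags=0010 PL?T → r1=0x3b
[3] flags=0010 → (cmp)
[4] flags=0010 PL?T → r0=0xf6
[5] flags=0010 MI?F → skip
[6] flags=0010 LT?F → skip
[7] flags=1010 → (cmp)
[8] flags=1010 GT?F → skip
[9] flags=1010 GE?F → skip
[10] flags=1010 NE?T → r3=0x7b

VAL = 0x5b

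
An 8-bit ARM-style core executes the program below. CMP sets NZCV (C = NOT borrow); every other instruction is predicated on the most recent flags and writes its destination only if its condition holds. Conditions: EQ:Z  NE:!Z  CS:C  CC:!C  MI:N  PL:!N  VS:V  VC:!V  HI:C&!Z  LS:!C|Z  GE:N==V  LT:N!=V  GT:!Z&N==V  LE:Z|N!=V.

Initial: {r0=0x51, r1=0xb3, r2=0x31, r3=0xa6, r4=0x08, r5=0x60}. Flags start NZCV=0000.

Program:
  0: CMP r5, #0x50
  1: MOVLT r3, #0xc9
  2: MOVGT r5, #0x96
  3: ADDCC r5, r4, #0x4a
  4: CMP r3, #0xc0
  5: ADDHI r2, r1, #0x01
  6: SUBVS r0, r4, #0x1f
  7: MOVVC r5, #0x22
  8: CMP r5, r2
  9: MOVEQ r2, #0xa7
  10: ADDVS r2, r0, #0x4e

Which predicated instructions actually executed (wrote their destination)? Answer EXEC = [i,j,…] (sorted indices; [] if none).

[0] flags=0010 → (cmp)
[1] flags=0010 LT?F → skip
[2] flags=0010 GT?T → r5=0x96
[3] flags=0010 CC?F → skip
[4] flags=1000 → (cmp)
[5] flags=1000 HI?F → skip
[6] flags=1000 VS?F → skip
[7] flags=1000 VC?T → r5=0x22
[8] flags=1000 → (cmp)
[9] flags=1000 EQ?F → skip
[10] flags=1000 VS?F → skip

EXEC = [2,7]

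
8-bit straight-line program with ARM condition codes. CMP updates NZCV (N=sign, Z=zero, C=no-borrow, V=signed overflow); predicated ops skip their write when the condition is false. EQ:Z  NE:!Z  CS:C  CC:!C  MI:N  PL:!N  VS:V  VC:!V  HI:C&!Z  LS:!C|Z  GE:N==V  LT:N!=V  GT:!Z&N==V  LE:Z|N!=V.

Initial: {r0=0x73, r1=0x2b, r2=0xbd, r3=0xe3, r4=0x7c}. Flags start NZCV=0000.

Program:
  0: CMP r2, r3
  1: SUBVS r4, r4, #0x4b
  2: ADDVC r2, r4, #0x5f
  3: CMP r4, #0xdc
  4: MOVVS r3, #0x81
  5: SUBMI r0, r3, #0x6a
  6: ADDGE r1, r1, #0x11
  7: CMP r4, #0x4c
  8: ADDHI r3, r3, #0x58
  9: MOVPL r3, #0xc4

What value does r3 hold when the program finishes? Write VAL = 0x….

VAL = 0xc4

0: ✓ CMP  NZCV=1000
1: · SUBVS
2: ✓ ADDVC  r2←0xdb
3: ✓ CMP  NZCV=1001
4: ✓ MOVVS  r3←0x81
5: ✓ SUBMI  r0←0x17
6: ✓ ADDGE  r1←0x3c
7: ✓ CMP  NZCV=0010
8: ✓ ADDHI  r3←0xd9
9: ✓ MOVPL  r3←0xc4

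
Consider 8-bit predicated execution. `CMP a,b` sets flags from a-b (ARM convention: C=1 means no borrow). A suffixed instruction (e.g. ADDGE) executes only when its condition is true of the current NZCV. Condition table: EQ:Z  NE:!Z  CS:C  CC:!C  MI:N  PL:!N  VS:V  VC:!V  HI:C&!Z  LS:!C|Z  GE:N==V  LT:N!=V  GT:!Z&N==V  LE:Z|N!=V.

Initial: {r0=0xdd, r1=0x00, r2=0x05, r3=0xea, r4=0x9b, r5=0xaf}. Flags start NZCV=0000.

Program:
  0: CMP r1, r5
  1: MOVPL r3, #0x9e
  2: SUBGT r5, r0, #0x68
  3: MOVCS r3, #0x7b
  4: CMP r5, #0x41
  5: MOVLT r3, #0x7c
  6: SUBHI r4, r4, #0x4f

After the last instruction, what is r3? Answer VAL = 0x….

0: ✓ CMP  NZCV=0000
1: ✓ MOVPL  r3←0x9e
2: ✓ SUBGT  r5←0x75
3: · MOVCS
4: ✓ CMP  NZCV=0010
5: · MOVLT
6: ✓ SUBHI  r4←0x4c

VAL = 0x9e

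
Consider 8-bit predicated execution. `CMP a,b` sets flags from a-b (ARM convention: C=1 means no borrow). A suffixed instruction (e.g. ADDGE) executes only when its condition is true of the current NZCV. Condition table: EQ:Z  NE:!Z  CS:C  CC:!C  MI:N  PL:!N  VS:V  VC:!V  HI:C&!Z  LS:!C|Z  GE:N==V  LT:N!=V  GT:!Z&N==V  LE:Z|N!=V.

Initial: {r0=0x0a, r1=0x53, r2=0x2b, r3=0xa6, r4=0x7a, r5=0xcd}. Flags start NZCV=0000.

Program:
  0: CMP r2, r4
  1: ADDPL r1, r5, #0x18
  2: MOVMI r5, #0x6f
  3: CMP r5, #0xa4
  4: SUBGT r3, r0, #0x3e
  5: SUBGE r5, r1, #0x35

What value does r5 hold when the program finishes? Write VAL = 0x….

VAL = 0x1e

[0] flags=1000 → (cmp)
[1] flags=1000 PL?F → skip
[2] flags=1000 MI?T → r5=0x6f
[3] flags=1001 → (cmp)
[4] flags=1001 GT?T → r3=0xcc
[5] flags=1001 GE?T → r5=0x1e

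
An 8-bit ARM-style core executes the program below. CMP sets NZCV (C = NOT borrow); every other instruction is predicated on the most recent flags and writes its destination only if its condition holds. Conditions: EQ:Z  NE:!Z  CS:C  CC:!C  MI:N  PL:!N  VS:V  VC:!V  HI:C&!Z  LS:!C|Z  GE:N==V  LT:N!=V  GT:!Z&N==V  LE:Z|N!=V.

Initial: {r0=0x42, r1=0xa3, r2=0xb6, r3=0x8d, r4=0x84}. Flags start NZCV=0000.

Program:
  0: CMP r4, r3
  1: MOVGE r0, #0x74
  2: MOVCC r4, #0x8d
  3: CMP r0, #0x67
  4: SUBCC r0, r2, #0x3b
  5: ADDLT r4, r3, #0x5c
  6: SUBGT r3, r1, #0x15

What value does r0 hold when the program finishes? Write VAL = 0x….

VAL = 0x7b

0: ✓ CMP  NZCV=1000
1: · MOVGE
2: ✓ MOVCC  r4←0x8d
3: ✓ CMP  NZCV=1000
4: ✓ SUBCC  r0←0x7b
5: ✓ ADDLT  r4←0xe9
6: · SUBGT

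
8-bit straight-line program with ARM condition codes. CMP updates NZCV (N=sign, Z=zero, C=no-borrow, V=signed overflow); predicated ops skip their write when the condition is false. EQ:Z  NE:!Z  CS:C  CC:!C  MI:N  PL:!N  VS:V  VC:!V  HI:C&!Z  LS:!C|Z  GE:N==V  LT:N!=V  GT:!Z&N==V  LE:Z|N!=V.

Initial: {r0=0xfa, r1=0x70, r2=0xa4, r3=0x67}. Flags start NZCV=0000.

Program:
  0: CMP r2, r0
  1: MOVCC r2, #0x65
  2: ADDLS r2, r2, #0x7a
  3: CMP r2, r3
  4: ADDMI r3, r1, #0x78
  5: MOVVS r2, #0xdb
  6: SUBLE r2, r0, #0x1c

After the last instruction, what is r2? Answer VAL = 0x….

VAL = 0xde

0: ✓ CMP  NZCV=1000
1: ✓ MOVCC  r2←0x65
2: ✓ ADDLS  r2←0xdf
3: ✓ CMP  NZCV=0011
4: · ADDMI
5: ✓ MOVVS  r2←0xdb
6: ✓ SUBLE  r2←0xde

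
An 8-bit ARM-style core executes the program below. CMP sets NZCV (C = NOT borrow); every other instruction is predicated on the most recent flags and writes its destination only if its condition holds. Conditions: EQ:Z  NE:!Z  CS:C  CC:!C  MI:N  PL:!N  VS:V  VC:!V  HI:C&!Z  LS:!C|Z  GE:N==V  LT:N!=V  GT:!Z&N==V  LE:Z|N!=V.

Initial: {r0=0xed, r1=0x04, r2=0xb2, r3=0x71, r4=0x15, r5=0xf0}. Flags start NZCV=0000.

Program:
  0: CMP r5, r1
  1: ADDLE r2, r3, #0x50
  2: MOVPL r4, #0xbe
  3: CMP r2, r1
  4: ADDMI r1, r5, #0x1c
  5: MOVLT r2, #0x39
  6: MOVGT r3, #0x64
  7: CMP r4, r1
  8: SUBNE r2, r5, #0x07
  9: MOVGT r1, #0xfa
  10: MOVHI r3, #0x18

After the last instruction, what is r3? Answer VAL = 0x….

VAL = 0x18

0: ✓ CMP  NZCV=1010
1: ✓ ADDLE  r2←0xc1
2: · MOVPL
3: ✓ CMP  NZCV=1010
4: ✓ ADDMI  r1←0x0c
5: ✓ MOVLT  r2←0x39
6: · MOVGT
7: ✓ CMP  NZCV=0010
8: ✓ SUBNE  r2←0xe9
9: ✓ MOVGT  r1←0xfa
10: ✓ MOVHI  r3←0x18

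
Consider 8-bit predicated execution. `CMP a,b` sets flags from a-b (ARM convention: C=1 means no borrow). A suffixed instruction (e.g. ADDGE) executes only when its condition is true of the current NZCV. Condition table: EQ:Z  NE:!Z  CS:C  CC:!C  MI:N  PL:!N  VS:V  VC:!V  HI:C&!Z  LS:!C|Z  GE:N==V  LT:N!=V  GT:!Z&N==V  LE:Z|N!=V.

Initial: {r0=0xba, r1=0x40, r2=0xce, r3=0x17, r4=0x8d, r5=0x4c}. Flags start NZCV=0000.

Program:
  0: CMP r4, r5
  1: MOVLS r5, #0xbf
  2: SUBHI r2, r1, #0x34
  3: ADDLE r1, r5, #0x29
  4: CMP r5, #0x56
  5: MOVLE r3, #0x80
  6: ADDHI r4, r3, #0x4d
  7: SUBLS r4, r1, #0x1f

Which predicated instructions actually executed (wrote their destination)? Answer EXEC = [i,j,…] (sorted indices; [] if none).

[0] flags=0011 → (cmp)
[1] flags=0011 LS?F → skip
[2] flags=0011 HI?T → r2=0x0c
[3] flags=0011 LE?T → r1=0x75
[4] flags=1000 → (cmp)
[5] flags=1000 LE?T → r3=0x80
[6] flags=1000 HI?F → skip
[7] flags=1000 LS?T → r4=0x56

EXEC = [2,3,5,7]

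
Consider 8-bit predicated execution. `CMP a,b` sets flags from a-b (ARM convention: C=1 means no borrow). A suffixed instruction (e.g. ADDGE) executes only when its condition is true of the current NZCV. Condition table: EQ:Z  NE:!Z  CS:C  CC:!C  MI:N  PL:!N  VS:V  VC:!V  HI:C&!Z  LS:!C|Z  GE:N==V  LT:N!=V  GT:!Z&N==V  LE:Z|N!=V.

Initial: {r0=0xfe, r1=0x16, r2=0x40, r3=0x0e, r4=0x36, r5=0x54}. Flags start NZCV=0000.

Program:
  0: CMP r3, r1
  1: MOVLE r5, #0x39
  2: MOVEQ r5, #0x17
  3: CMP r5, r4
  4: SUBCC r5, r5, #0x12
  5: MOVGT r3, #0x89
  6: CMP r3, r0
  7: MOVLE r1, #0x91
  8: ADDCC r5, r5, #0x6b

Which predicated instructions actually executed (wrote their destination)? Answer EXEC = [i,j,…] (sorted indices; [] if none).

EXEC = [1,5,7,8]

0: ✓ CMP  NZCV=1000
1: ✓ MOVLE  r5←0x39
2: · MOVEQ
3: ✓ CMP  NZCV=0010
4: · SUBCC
5: ✓ MOVGT  r3←0x89
6: ✓ CMP  NZCV=1000
7: ✓ MOVLE  r1←0x91
8: ✓ ADDCC  r5←0xa4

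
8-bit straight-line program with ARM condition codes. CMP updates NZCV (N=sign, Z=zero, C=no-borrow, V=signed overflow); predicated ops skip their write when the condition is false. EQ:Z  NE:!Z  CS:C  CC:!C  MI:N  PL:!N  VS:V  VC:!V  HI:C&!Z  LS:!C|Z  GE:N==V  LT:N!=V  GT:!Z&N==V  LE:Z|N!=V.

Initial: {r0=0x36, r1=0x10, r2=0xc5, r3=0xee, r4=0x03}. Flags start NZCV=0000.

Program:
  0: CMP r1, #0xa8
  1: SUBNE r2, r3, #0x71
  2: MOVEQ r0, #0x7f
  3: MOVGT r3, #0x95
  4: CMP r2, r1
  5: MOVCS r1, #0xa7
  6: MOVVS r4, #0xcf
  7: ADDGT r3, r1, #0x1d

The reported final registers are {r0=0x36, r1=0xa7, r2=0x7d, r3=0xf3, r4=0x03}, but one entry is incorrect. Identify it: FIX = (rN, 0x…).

0: ✓ CMP  NZCV=0000
1: ✓ SUBNE  r2←0x7d
2: · MOVEQ
3: ✓ MOVGT  r3←0x95
4: ✓ CMP  NZCV=0010
5: ✓ MOVCS  r1←0xa7
6: · MOVVS
7: ✓ ADDGT  r3←0xc4

FIX = (r3, 0xc4)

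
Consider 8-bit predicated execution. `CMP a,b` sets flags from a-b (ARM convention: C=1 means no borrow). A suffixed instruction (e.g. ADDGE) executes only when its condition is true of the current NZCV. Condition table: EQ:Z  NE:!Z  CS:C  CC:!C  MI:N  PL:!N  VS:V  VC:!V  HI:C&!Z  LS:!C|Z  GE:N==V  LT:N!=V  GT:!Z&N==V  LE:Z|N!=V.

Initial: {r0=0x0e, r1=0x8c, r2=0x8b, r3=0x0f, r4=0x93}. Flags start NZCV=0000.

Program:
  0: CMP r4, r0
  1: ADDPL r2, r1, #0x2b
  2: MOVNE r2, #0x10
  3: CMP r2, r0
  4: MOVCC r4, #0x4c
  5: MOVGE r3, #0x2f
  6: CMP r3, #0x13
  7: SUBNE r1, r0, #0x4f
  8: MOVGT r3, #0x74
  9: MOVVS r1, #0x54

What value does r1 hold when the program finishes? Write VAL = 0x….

VAL = 0xbf

[0] flags=1010 → (cmp)
[1] flags=1010 PL?F → skip
[2] flags=1010 NE?T → r2=0x10
[3] flags=0010 → (cmp)
[4] flags=0010 CC?F → skip
[5] flags=0010 GE?T → r3=0x2f
[6] flags=0010 → (cmp)
[7] flags=0010 NE?T → r1=0xbf
[8] flags=0010 GT?T → r3=0x74
[9] flags=0010 VS?F → skip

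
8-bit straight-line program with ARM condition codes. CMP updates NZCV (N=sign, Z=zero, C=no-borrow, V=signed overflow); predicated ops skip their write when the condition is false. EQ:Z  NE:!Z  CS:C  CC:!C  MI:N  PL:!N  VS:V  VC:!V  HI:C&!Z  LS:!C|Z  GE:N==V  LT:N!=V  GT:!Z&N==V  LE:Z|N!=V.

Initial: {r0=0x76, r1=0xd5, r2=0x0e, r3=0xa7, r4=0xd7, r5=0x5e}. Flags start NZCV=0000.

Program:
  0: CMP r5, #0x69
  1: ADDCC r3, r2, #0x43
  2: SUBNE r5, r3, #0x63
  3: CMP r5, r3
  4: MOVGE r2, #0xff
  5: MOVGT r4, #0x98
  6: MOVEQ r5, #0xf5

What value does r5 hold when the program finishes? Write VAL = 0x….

VAL = 0xee

[0] flags=1000 → (cmp)
[1] flags=1000 CC?T → r3=0x51
[2] flags=1000 NE?T → r5=0xee
[3] flags=1010 → (cmp)
[4] flags=1010 GE?F → skip
[5] flags=1010 GT?F → skip
[6] flags=1010 EQ?F → skip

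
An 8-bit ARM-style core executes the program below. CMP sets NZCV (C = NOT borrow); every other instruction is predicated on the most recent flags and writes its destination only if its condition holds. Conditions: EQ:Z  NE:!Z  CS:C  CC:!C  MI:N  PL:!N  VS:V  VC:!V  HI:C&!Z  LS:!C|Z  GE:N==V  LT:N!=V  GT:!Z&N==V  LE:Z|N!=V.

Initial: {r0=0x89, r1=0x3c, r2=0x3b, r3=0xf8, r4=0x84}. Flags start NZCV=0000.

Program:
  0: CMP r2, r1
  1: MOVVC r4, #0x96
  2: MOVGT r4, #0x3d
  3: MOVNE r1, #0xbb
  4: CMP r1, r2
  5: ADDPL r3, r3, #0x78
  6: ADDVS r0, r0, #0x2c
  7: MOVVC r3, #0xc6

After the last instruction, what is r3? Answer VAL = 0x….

[0] flags=1000 → (cmp)
[1] flags=1000 VC?T → r4=0x96
[2] flags=1000 GT?F → skip
[3] flags=1000 NE?T → r1=0xbb
[4] flags=1010 → (cmp)
[5] flags=1010 PL?F → skip
[6] flags=1010 VS?F → skip
[7] flags=1010 VC?T → r3=0xc6

VAL = 0xc6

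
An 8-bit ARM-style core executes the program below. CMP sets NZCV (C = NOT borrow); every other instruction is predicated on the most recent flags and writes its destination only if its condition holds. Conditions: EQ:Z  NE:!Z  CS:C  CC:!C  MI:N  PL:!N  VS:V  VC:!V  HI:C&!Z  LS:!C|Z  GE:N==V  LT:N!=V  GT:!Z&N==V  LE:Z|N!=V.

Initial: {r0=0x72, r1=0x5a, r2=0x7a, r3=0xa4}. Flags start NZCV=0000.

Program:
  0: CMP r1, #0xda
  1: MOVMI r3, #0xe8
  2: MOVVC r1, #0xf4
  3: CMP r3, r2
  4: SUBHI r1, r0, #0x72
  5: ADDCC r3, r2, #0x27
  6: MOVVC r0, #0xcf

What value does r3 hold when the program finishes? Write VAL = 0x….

VAL = 0xe8

0: ✓ CMP  NZCV=1001
1: ✓ MOVMI  r3←0xe8
2: · MOVVC
3: ✓ CMP  NZCV=0011
4: ✓ SUBHI  r1←0x00
5: · ADDCC
6: · MOVVC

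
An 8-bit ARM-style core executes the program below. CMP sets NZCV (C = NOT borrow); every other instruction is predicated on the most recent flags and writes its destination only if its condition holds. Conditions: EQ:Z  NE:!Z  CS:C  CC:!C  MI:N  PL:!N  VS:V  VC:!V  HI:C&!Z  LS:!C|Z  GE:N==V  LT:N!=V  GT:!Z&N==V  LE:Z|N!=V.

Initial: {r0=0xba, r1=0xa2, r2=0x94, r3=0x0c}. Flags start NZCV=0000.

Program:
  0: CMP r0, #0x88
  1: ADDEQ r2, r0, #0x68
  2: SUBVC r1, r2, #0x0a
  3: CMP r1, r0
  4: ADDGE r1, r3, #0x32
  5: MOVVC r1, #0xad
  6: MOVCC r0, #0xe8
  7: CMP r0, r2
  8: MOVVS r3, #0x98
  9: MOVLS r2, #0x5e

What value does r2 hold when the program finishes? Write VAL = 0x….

VAL = 0x94

0: ✓ CMP  NZCV=0010
1: · ADDEQ
2: ✓ SUBVC  r1←0x8a
3: ✓ CMP  NZCV=1000
4: · ADDGE
5: ✓ MOVVC  r1←0xad
6: ✓ MOVCC  r0←0xe8
7: ✓ CMP  NZCV=0010
8: · MOVVS
9: · MOVLS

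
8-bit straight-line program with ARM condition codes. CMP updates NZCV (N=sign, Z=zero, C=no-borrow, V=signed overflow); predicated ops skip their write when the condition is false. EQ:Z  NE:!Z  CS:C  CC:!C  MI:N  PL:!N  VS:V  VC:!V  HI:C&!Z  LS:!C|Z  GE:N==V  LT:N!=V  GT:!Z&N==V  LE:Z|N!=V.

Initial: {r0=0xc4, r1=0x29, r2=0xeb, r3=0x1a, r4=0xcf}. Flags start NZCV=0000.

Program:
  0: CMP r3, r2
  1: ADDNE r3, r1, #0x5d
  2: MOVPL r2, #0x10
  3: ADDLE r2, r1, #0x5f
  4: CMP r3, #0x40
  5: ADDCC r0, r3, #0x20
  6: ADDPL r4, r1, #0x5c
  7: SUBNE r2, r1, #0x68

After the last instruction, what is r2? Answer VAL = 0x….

0: ✓ CMP  NZCV=0000
1: ✓ ADDNE  r3←0x86
2: ✓ MOVPL  r2←0x10
3: · ADDLE
4: ✓ CMP  NZCV=0011
5: · ADDCC
6: ✓ ADDPL  r4←0x85
7: ✓ SUBNE  r2←0xc1

VAL = 0xc1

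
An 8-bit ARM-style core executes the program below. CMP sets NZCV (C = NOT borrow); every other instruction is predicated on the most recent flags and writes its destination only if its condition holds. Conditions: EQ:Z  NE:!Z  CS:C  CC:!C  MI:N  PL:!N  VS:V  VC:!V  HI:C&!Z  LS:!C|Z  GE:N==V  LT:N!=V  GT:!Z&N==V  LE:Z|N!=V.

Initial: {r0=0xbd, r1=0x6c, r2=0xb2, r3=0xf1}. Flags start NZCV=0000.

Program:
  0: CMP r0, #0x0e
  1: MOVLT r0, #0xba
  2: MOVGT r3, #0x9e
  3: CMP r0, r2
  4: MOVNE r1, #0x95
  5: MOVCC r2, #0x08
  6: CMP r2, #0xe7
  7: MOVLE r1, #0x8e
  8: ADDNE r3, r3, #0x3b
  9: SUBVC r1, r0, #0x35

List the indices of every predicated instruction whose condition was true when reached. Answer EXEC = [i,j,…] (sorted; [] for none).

EXEC = [1,4,7,8,9]

0: ✓ CMP  NZCV=1010
1: ✓ MOVLT  r0←0xba
2: · MOVGT
3: ✓ CMP  NZCV=0010
4: ✓ MOVNE  r1←0x95
5: · MOVCC
6: ✓ CMP  NZCV=1000
7: ✓ MOVLE  r1←0x8e
8: ✓ ADDNE  r3←0x2c
9: ✓ SUBVC  r1←0x85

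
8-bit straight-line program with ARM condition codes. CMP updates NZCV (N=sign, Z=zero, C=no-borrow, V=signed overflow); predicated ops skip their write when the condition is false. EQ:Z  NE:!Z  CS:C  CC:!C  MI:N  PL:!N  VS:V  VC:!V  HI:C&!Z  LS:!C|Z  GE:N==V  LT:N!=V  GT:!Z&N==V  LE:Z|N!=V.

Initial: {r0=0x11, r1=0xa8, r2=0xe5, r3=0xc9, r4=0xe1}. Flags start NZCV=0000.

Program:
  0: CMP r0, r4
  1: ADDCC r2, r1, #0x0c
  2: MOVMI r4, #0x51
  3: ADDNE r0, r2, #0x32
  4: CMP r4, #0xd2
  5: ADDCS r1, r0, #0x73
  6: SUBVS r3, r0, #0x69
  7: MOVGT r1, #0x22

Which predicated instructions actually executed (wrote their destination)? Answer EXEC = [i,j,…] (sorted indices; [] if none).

EXEC = [1,3,5,7]

0: ✓ CMP  NZCV=0000
1: ✓ ADDCC  r2←0xb4
2: · MOVMI
3: ✓ ADDNE  r0←0xe6
4: ✓ CMP  NZCV=0010
5: ✓ ADDCS  r1←0x59
6: · SUBVS
7: ✓ MOVGT  r1←0x22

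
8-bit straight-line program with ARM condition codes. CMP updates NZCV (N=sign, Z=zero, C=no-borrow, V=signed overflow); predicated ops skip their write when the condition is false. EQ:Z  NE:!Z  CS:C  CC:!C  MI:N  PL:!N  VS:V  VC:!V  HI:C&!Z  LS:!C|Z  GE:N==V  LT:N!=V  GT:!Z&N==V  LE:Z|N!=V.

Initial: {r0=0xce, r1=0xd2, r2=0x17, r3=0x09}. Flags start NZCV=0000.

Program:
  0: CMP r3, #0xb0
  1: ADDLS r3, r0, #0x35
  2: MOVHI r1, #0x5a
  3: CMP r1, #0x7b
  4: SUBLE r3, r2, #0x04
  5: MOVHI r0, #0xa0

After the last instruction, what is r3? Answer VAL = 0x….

VAL = 0x13

[0] flags=0000 → (cmp)
[1] flags=0000 LS?T → r3=0x03
[2] flags=0000 HI?F → skip
[3] flags=0011 → (cmp)
[4] flags=0011 LE?T → r3=0x13
[5] flags=0011 HI?T → r0=0xa0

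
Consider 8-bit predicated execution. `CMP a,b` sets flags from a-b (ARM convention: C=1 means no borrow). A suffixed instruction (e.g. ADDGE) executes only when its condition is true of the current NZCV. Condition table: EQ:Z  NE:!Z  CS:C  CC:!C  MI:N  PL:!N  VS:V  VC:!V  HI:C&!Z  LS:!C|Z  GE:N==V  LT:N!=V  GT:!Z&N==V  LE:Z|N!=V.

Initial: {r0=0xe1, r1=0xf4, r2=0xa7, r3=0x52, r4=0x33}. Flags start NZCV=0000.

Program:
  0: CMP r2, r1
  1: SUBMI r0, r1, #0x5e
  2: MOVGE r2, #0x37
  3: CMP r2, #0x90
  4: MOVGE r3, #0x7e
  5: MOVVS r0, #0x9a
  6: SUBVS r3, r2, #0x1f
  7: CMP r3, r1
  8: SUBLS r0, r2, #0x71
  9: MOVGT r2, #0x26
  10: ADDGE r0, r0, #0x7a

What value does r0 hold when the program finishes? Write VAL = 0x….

0: ✓ CMP  NZCV=1000
1: ✓ SUBMI  r0←0x96
2: · MOVGE
3: ✓ CMP  NZCV=0010
4: ✓ MOVGE  r3←0x7e
5: · MOVVS
6: · SUBVS
7: ✓ CMP  NZCV=1001
8: ✓ SUBLS  r0←0x36
9: ✓ MOVGT  r2←0x26
10: ✓ ADDGE  r0←0xb0

VAL = 0xb0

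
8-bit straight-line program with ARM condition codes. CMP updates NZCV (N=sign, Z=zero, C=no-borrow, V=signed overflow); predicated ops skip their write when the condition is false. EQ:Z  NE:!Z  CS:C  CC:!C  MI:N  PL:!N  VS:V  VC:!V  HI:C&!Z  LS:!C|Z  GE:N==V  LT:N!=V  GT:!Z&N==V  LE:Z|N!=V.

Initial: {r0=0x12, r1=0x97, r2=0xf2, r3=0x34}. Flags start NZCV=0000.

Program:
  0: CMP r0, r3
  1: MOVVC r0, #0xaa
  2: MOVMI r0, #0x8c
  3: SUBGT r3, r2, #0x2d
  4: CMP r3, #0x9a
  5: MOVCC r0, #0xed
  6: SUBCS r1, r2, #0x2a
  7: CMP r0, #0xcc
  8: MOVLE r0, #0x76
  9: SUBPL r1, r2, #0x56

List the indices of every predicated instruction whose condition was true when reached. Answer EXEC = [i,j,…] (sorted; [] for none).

0: ✓ CMP  NZCV=1000
1: ✓ MOVVC  r0←0xaa
2: ✓ MOVMI  r0←0x8c
3: · SUBGT
4: ✓ CMP  NZCV=1001
5: ✓ MOVCC  r0←0xed
6: · SUBCS
7: ✓ CMP  NZCV=0010
8: · MOVLE
9: ✓ SUBPL  r1←0x9c

EXEC = [1,2,5,9]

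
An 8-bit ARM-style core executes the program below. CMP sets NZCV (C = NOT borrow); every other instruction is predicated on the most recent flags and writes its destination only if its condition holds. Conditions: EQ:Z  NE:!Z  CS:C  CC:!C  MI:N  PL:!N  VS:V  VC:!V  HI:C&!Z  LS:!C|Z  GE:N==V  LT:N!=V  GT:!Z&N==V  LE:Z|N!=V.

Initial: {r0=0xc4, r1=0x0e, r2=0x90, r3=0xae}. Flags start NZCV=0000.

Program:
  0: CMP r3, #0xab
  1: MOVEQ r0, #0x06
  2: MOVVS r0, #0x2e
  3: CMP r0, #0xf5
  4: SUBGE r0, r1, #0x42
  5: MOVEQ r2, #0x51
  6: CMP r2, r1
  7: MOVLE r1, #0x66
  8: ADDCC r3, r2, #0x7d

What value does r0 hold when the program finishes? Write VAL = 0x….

0: ✓ CMP  NZCV=0010
1: · MOVEQ
2: · MOVVS
3: ✓ CMP  NZCV=1000
4: · SUBGE
5: · MOVEQ
6: ✓ CMP  NZCV=1010
7: ✓ MOVLE  r1←0x66
8: · ADDCC

VAL = 0xc4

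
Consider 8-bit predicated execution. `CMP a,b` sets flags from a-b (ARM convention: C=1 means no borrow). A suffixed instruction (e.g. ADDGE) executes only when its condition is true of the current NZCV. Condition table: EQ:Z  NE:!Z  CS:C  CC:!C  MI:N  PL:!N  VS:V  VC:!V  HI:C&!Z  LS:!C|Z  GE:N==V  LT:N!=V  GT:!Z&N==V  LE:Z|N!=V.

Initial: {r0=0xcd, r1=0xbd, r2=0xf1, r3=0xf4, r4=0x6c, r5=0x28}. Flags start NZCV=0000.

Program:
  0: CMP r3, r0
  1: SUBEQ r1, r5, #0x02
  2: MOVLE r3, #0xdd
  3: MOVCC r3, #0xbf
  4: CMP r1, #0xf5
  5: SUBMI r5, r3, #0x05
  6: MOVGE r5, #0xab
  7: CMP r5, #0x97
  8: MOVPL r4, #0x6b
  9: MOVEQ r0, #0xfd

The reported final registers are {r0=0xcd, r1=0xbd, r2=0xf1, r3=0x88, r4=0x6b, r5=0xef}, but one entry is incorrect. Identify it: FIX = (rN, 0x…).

[0] flags=0010 → (cmp)
[1] flags=0010 EQ?F → skip
[2] flags=0010 LE?F → skip
[3] flags=0010 CC?F → skip
[4] flags=1000 → (cmp)
[5] flags=1000 MI?T → r5=0xef
[6] flags=1000 GE?F → skip
[7] flags=0010 → (cmp)
[8] flags=0010 PL?T → r4=0x6b
[9] flags=0010 EQ?F → skip

FIX = (r3, 0xf4)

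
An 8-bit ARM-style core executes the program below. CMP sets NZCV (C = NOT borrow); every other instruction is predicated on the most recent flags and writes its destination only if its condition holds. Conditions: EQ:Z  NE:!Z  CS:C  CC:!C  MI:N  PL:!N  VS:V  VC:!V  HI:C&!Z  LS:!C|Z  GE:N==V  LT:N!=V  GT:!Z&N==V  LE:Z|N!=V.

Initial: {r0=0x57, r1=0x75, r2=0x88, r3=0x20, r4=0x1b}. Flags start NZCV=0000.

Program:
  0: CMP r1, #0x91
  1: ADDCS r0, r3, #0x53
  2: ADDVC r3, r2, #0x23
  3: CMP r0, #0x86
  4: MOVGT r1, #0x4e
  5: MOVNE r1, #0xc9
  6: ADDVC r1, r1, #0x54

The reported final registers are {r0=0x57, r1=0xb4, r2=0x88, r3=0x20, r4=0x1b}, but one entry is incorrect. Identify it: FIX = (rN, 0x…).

0: ✓ CMP  NZCV=1001
1: · ADDCS
2: · ADDVC
3: ✓ CMP  NZCV=1001
4: ✓ MOVGT  r1←0x4e
5: ✓ MOVNE  r1←0xc9
6: · ADDVC

FIX = (r1, 0xc9)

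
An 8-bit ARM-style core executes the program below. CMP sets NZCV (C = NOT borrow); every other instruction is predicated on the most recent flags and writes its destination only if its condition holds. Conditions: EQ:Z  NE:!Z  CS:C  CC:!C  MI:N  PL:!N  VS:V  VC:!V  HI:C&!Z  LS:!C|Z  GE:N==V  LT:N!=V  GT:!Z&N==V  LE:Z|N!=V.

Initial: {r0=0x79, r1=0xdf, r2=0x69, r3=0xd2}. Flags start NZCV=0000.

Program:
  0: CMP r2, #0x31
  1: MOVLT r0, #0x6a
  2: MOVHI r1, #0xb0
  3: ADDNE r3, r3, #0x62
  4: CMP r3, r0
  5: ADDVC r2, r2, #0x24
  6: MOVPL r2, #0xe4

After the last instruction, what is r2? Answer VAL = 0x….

0: ✓ CMP  NZCV=0010
1: · MOVLT
2: ✓ MOVHI  r1←0xb0
3: ✓ ADDNE  r3←0x34
4: ✓ CMP  NZCV=1000
5: ✓ ADDVC  r2←0x8d
6: · MOVPL

VAL = 0x8d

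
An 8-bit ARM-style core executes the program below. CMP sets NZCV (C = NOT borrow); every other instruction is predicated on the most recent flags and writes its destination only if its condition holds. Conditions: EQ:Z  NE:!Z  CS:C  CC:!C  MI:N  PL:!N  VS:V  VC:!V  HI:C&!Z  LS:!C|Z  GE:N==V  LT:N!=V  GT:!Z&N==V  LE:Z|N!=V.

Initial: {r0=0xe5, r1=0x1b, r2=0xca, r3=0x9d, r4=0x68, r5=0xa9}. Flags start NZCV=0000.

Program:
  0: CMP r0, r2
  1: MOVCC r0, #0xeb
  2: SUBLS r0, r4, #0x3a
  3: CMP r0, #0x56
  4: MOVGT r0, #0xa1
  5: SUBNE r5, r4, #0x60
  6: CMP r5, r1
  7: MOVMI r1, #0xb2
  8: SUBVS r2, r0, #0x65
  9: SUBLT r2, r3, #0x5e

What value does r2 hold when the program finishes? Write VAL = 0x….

0: ✓ CMP  NZCV=0010
1: · MOVCC
2: · SUBLS
3: ✓ CMP  NZCV=1010
4: · MOVGT
5: ✓ SUBNE  r5←0x08
6: ✓ CMP  NZCV=1000
7: ✓ MOVMI  r1←0xb2
8: · SUBVS
9: ✓ SUBLT  r2←0x3f

VAL = 0x3f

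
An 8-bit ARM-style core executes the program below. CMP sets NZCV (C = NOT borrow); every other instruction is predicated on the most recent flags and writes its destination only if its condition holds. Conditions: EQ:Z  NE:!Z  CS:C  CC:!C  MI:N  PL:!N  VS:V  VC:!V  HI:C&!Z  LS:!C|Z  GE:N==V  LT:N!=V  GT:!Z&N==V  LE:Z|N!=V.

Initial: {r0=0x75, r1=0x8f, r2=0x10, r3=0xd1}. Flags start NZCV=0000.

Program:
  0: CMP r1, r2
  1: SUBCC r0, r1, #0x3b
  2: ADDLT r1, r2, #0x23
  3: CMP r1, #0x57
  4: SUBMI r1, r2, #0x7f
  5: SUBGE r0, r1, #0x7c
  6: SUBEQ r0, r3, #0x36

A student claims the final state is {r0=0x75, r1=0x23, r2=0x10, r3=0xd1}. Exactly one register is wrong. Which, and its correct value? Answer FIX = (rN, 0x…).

FIX = (r1, 0x91)

[0] flags=0011 → (cmp)
[1] flags=0011 CC?F → skip
[2] flags=0011 LT?T → r1=0x33
[3] flags=1000 → (cmp)
[4] flags=1000 MI?T → r1=0x91
[5] flags=1000 GE?F → skip
[6] flags=1000 EQ?F → skip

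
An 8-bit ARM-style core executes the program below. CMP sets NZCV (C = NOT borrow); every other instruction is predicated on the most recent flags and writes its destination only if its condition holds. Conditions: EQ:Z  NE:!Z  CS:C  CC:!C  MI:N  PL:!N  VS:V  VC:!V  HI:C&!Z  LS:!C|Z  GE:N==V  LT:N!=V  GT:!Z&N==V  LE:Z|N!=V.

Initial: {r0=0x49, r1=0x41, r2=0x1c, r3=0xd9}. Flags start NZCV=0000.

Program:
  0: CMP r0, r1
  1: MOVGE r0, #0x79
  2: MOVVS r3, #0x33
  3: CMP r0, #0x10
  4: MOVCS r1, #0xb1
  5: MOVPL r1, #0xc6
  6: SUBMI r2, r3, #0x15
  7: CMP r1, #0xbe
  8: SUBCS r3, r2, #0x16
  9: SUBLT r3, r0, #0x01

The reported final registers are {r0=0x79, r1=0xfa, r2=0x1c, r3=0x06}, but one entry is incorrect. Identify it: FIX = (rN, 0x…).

FIX = (r1, 0xc6)

[0] flags=0010 → (cmp)
[1] flags=0010 GE?T → r0=0x79
[2] flags=0010 VS?F → skip
[3] flags=0010 → (cmp)
[4] flags=0010 CS?T → r1=0xb1
[5] flags=0010 PL?T → r1=0xc6
[6] flags=0010 MI?F → skip
[7] flags=0010 → (cmp)
[8] flags=0010 CS?T → r3=0x06
[9] flags=0010 LT?F → skip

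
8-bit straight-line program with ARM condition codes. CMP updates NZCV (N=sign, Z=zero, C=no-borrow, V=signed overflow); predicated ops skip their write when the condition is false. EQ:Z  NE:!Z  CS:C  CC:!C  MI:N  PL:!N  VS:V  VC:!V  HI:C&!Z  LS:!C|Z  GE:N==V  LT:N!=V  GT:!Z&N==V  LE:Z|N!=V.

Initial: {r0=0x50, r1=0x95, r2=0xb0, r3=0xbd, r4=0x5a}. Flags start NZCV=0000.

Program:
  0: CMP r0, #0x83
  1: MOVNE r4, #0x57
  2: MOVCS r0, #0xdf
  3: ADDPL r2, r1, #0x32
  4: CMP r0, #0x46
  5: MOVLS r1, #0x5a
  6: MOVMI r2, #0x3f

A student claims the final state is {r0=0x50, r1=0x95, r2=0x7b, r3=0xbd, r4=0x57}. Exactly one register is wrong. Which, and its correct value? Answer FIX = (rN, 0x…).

FIX = (r2, 0xb0)

0: ✓ CMP  NZCV=1001
1: ✓ MOVNE  r4←0x57
2: · MOVCS
3: · ADDPL
4: ✓ CMP  NZCV=0010
5: · MOVLS
6: · MOVMI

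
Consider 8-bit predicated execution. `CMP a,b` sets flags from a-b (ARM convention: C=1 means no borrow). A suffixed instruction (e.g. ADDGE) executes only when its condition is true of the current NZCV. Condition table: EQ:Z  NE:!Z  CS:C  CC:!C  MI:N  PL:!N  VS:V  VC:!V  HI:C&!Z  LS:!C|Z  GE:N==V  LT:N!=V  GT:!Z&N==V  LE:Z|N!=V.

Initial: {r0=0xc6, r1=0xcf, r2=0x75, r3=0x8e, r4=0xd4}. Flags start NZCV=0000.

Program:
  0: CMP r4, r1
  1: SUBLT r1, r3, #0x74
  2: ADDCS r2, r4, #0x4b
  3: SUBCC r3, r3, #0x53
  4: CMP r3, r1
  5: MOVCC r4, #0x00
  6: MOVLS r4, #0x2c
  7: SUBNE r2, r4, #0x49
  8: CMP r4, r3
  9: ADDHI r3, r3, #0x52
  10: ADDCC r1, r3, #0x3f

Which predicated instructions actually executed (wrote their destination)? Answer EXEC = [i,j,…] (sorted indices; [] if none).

0: ✓ CMP  NZCV=0010
1: · SUBLT
2: ✓ ADDCS  r2←0x1f
3: · SUBCC
4: ✓ CMP  NZCV=1000
5: ✓ MOVCC  r4←0x00
6: ✓ MOVLS  r4←0x2c
7: ✓ SUBNE  r2←0xe3
8: ✓ CMP  NZCV=1001
9: · ADDHI
10: ✓ ADDCC  r1←0xcd

EXEC = [2,5,6,7,10]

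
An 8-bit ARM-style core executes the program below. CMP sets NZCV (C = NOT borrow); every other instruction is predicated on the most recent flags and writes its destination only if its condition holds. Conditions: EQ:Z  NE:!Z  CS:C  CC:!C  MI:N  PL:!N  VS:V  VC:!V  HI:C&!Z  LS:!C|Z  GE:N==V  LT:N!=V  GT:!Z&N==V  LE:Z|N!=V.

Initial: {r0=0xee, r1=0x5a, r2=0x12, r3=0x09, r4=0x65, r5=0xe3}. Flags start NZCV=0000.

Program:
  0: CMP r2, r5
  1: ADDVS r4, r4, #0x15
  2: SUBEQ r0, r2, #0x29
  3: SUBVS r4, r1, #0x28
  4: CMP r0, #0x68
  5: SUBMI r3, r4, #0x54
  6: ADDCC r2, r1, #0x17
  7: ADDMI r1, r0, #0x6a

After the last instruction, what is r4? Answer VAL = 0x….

0: ✓ CMP  NZCV=0000
1: · ADDVS
2: · SUBEQ
3: · SUBVS
4: ✓ CMP  NZCV=1010
5: ✓ SUBMI  r3←0x11
6: · ADDCC
7: ✓ ADDMI  r1←0x58

VAL = 0x65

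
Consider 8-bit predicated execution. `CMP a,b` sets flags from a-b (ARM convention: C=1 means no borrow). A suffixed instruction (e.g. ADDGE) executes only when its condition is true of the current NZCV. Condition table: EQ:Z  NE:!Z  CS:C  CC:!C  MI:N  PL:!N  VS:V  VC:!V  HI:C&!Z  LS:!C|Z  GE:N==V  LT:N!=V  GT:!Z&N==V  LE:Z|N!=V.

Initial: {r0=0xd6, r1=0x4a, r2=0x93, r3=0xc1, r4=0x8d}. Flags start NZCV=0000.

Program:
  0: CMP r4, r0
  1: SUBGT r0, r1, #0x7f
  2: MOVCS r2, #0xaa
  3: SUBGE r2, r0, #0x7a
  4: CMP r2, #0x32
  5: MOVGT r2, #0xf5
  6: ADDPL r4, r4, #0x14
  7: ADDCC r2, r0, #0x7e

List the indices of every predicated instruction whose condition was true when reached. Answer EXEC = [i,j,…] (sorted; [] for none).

0: ✓ CMP  NZCV=1000
1: · SUBGT
2: · MOVCS
3: · SUBGE
4: ✓ CMP  NZCV=0011
5: · MOVGT
6: ✓ ADDPL  r4←0xa1
7: · ADDCC

EXEC = [6]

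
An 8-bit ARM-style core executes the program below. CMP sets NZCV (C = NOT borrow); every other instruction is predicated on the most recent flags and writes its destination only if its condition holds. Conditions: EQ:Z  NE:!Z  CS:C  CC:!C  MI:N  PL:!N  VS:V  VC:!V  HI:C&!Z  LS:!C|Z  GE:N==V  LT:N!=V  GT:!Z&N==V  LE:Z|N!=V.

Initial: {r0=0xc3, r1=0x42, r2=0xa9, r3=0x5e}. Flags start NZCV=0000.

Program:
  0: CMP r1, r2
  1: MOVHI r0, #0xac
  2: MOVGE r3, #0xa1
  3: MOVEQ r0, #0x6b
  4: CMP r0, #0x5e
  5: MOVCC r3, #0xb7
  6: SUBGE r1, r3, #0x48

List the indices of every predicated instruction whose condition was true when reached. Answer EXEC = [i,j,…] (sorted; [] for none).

EXEC = [2]

0: ✓ CMP  NZCV=1001
1: · MOVHI
2: ✓ MOVGE  r3←0xa1
3: · MOVEQ
4: ✓ CMP  NZCV=0011
5: · MOVCC
6: · SUBGE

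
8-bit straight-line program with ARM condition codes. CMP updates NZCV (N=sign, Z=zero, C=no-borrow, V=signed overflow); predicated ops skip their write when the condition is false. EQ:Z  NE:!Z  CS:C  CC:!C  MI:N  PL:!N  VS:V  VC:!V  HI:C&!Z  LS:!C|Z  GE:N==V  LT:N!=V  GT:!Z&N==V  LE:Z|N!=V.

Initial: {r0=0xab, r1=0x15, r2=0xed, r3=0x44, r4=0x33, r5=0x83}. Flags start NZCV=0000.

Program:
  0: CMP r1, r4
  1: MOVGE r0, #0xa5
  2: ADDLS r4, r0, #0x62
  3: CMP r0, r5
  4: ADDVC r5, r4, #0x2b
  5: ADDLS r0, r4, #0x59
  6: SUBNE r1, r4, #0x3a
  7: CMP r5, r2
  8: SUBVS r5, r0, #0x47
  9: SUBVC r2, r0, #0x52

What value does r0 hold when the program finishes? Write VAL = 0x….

VAL = 0xab

[0] flags=1000 → (cmp)
[1] flags=1000 GE?F → skip
[2] flags=1000 LS?T → r4=0x0d
[3] flags=0010 → (cmp)
[4] flags=0010 VC?T → r5=0x38
[5] flags=0010 LS?F → skip
[6] flags=0010 NE?T → r1=0xd3
[7] flags=0000 → (cmp)
[8] flags=0000 VS?F → skip
[9] flags=0000 VC?T → r2=0x59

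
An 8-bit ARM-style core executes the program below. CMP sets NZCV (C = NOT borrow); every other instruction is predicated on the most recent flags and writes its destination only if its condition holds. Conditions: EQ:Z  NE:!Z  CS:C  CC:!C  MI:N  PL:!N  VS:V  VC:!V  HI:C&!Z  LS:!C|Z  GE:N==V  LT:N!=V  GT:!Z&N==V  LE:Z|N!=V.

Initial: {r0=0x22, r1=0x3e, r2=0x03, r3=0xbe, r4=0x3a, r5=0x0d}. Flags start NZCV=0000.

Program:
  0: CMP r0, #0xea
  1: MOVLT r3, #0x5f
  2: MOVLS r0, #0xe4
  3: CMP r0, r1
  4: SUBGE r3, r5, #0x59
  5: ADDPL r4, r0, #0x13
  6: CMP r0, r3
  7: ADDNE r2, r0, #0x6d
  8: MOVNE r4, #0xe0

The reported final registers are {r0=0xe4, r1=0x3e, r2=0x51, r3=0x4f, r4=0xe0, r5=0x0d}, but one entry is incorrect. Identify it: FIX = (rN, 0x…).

FIX = (r3, 0xbe)

[0] flags=0000 → (cmp)
[1] flags=0000 LT?F → skip
[2] flags=0000 LS?T → r0=0xe4
[3] flags=1010 → (cmp)
[4] flags=1010 GE?F → skip
[5] flags=1010 PL?F → skip
[6] flags=0010 → (cmp)
[7] flags=0010 NE?T → r2=0x51
[8] flags=0010 NE?T → r4=0xe0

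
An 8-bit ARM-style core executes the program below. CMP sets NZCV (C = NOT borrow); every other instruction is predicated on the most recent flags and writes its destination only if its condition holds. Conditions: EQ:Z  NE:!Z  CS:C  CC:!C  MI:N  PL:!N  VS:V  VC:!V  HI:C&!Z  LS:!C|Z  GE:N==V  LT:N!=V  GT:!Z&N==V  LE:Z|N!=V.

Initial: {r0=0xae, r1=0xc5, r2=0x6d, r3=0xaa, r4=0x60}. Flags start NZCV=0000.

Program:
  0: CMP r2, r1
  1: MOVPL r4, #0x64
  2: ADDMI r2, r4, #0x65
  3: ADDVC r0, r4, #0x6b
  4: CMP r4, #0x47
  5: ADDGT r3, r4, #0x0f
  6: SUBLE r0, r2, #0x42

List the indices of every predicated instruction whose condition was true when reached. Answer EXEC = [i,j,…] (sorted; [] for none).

EXEC = [2,5]

[0] flags=1001 → (cmp)
[1] flags=1001 PL?F → skip
[2] flags=1001 MI?T → r2=0xc5
[3] flags=1001 VC?F → skip
[4] flags=0010 → (cmp)
[5] flags=0010 GT?T → r3=0x6f
[6] flags=0010 LE?F → skip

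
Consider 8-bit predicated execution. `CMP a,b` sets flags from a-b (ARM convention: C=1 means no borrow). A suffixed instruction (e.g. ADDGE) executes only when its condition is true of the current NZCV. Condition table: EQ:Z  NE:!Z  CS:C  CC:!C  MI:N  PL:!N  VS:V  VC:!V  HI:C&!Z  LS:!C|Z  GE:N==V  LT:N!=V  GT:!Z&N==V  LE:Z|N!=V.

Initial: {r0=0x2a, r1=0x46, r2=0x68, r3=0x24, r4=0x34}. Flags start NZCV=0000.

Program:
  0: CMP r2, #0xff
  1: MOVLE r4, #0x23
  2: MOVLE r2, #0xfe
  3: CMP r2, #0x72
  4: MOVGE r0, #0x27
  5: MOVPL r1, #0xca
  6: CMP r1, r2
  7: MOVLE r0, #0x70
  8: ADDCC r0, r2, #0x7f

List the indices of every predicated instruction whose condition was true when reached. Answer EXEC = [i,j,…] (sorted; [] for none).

[0] flags=0000 → (cmp)
[1] flags=0000 LE?F → skip
[2] flags=0000 LE?F → skip
[3] flags=1000 → (cmp)
[4] flags=1000 GE?F → skip
[5] flags=1000 PL?F → skip
[6] flags=1000 → (cmp)
[7] flags=1000 LE?T → r0=0x70
[8] flags=1000 CC?T → r0=0xe7

EXEC = [7,8]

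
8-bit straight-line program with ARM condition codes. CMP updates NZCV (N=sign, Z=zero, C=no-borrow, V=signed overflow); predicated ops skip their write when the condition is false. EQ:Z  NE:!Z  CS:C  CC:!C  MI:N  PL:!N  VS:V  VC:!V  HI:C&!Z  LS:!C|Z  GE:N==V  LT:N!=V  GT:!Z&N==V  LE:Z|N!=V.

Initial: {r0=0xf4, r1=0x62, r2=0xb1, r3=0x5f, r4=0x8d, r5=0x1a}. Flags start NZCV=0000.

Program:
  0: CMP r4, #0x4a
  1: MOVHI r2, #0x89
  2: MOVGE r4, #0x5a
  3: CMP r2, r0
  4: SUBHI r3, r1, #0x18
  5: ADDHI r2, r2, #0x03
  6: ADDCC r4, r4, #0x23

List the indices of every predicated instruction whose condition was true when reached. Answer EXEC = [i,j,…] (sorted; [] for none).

EXEC = [1,6]

0: ✓ CMP  NZCV=0011
1: ✓ MOVHI  r2←0x89
2: · MOVGE
3: ✓ CMP  NZCV=1000
4: · SUBHI
5: · ADDHI
6: ✓ ADDCC  r4←0xb0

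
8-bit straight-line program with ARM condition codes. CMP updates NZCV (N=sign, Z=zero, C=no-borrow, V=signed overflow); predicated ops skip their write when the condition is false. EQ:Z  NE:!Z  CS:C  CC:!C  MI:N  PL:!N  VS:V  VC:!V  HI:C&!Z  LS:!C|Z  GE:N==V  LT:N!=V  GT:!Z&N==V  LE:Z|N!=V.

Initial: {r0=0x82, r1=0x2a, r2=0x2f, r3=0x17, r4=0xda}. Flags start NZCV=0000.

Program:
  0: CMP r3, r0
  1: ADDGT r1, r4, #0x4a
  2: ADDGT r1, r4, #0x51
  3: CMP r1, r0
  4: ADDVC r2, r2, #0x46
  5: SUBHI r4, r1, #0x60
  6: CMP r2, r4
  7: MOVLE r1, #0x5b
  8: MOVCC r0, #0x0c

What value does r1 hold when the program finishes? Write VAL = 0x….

VAL = 0x2b

0: ✓ CMP  NZCV=1001
1: ✓ ADDGT  r1←0x24
2: ✓ ADDGT  r1←0x2b
3: ✓ CMP  NZCV=1001
4: · ADDVC
5: · SUBHI
6: ✓ CMP  NZCV=0000
7: · MOVLE
8: ✓ MOVCC  r0←0x0c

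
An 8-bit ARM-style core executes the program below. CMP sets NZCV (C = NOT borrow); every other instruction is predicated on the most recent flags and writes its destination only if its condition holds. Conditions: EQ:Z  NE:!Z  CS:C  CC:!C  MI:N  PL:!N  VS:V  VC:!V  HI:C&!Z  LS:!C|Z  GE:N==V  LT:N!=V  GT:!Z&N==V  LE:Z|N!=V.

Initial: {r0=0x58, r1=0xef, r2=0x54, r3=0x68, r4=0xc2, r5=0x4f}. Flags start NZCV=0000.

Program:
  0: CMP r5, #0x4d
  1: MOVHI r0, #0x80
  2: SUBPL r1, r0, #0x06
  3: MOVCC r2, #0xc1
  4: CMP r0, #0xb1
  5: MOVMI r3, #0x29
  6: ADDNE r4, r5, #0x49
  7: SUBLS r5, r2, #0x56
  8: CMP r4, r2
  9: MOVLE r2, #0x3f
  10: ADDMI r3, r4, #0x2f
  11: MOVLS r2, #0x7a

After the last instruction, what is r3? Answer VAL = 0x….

0: ✓ CMP  NZCV=0010
1: ✓ MOVHI  r0←0x80
2: ✓ SUBPL  r1←0x7a
3: · MOVCC
4: ✓ CMP  NZCV=1000
5: ✓ MOVMI  r3←0x29
6: ✓ ADDNE  r4←0x98
7: ✓ SUBLS  r5←0xfe
8: ✓ CMP  NZCV=0011
9: ✓ MOVLE  r2←0x3f
10: · ADDMI
11: · MOVLS

VAL = 0x29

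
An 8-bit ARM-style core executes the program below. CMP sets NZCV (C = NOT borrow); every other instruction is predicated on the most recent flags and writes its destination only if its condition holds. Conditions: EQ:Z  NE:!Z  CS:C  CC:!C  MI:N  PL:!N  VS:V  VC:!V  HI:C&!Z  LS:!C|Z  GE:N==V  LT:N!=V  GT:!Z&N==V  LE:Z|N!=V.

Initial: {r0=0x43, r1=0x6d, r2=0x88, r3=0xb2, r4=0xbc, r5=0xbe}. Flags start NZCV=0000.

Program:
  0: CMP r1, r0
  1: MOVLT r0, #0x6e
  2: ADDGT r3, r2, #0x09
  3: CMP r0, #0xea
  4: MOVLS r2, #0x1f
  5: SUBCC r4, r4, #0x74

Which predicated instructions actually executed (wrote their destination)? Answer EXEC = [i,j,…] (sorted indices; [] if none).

[0] flags=0010 → (cmp)
[1] flags=0010 LT?F → skip
[2] flags=0010 GT?T → r3=0x91
[3] flags=0000 → (cmp)
[4] flags=0000 LS?T → r2=0x1f
[5] flags=0000 CC?T → r4=0x48

EXEC = [2,4,5]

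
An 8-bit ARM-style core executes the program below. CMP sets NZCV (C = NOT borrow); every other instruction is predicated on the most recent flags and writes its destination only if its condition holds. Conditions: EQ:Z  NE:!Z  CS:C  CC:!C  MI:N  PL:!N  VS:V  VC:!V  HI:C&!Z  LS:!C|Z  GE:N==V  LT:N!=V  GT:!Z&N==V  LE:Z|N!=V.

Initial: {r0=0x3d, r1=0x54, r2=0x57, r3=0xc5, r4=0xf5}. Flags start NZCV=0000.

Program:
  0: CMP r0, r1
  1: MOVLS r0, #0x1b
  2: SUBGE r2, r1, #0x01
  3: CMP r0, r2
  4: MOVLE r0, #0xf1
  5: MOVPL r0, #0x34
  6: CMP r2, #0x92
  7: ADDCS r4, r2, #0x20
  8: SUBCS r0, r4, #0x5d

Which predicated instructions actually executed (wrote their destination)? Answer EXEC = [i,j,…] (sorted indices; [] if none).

0: ✓ CMP  NZCV=1000
1: ✓ MOVLS  r0←0x1b
2: · SUBGE
3: ✓ CMP  NZCV=1000
4: ✓ MOVLE  r0←0xf1
5: · MOVPL
6: ✓ CMP  NZCV=1001
7: · ADDCS
8: · SUBCS

EXEC = [1,4]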